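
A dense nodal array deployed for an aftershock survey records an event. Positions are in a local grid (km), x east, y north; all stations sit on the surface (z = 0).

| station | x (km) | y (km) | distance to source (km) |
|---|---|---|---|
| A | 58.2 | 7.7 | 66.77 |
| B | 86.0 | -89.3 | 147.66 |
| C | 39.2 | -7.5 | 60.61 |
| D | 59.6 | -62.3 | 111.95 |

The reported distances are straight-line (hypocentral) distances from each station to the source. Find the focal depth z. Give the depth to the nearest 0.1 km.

z ≈ 33.6 km

Each station gives a sphere (x−x_i)² + (y−y_i)² + z² = d_i² (stations at z=0).
Subtracting the A sphere from B and C: z² cancels, leaving linear equations in x and y:
55.6 x − 194.0 y = -5421.28
-38.0 x − 30.4 y = -1068.98
Solving: x ≈ 4.698, y ≈ 29.291 km (keep extra digits for the depth step; rounded: 4.7, 29.3).
Then from the A sphere: z² = 66.77² − (x − 58.2)² − (y − 7.7)² with x = 4.698, y = 29.291, so z ≈ 33.609 ≈ 33.6 km.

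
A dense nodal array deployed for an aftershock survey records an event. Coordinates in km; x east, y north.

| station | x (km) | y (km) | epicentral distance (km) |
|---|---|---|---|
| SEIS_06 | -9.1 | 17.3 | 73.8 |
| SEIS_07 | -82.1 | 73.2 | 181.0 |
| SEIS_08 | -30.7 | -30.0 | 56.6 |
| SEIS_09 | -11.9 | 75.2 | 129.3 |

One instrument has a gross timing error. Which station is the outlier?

SEIS_07

Solve using three stations at a time. Using SEIS_06, SEIS_08, SEIS_09 (subtract circle equations pairwise → linear system) gives (x, y) ≈ (22.6, -49.5).
Distances from that point to each station vs reported:
  SEIS_06: calculated 73.9 vs reported 73.8 → residual 0.1 km
  SEIS_07: calculated 161.3 vs reported 181.0 → residual 19.7 km
  SEIS_08: calculated 56.8 vs reported 56.6 → residual 0.2 km
  SEIS_09: calculated 129.4 vs reported 129.3 → residual 0.1 km
SEIS_06, SEIS_08, SEIS_09 are mutually consistent (residuals ≈ 0); SEIS_07 is off by 19.7 km.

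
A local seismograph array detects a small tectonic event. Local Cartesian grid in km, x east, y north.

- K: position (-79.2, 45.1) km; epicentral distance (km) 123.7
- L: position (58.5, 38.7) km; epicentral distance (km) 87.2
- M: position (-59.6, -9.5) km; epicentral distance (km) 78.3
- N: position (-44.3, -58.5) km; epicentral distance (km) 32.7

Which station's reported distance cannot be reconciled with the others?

N

Solve using three stations at a time. Using K, L, M (subtract circle equations pairwise → linear system) gives (x, y) ≈ (14.0, -36.3).
Distances from that point to each station vs reported:
  K: calculated 123.7 vs reported 123.7 → residual 0.0 km
  L: calculated 87.2 vs reported 87.2 → residual 0.0 km
  M: calculated 78.3 vs reported 78.3 → residual 0.0 km
  N: calculated 62.4 vs reported 32.7 → residual 29.7 km
K, L, M are mutually consistent (residuals ≈ 0); N is off by 29.7 km.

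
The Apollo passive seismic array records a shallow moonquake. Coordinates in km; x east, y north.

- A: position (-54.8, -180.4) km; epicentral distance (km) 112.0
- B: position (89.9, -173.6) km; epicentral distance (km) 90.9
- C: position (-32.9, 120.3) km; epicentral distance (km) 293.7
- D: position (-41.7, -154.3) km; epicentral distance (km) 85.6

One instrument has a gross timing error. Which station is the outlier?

C

Solve using three stations at a time. Using A, B, D (subtract circle equations pairwise → linear system) gives (x, y) ≈ (29.0, -106.2).
Distances from that point to each station vs reported:
  A: calculated 111.9 vs reported 112.0 → residual 0.1 km
  B: calculated 90.8 vs reported 90.9 → residual 0.1 km
  C: calculated 234.8 vs reported 293.7 → residual 58.9 km
  D: calculated 85.5 vs reported 85.6 → residual 0.1 km
A, B, D are mutually consistent (residuals ≈ 0); C is off by 58.9 km.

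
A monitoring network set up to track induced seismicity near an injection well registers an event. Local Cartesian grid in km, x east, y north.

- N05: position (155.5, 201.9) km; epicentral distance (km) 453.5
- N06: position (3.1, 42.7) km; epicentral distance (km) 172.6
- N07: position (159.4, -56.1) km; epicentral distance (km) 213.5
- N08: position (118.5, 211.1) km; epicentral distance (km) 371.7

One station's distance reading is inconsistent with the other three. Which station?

N05

Solve using three stations at a time. Using N06, N07, N08 (subtract circle equations pairwise → linear system) gives (x, y) ≈ (-43.2, -123.6).
Distances from that point to each station vs reported:
  N05: calculated 381.4 vs reported 453.5 → residual 72.1 km
  N06: calculated 172.6 vs reported 172.6 → residual 0.0 km
  N07: calculated 213.5 vs reported 213.5 → residual 0.0 km
  N08: calculated 371.7 vs reported 371.7 → residual 0.0 km
N06, N07, N08 are mutually consistent (residuals ≈ 0); N05 is off by 72.1 km.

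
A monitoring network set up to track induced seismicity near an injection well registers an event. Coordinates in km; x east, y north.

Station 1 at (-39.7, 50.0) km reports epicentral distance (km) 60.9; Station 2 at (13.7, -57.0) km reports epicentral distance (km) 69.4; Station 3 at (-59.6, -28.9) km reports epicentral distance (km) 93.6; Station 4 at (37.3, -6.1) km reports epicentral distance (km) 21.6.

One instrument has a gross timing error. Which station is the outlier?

Station 1

Solve using three stations at a time. Using Station 2, Station 3, Station 4 (subtract circle equations pairwise → linear system) gives (x, y) ≈ (24.8, 11.5).
Distances from that point to each station vs reported:
  Station 1: calculated 75.1 vs reported 60.9 → residual 14.2 km
  Station 2: calculated 69.4 vs reported 69.4 → residual 0.0 km
  Station 3: calculated 93.6 vs reported 93.6 → residual 0.0 km
  Station 4: calculated 21.6 vs reported 21.6 → residual 0.0 km
Station 2, Station 3, Station 4 are mutually consistent (residuals ≈ 0); Station 1 is off by 14.2 km.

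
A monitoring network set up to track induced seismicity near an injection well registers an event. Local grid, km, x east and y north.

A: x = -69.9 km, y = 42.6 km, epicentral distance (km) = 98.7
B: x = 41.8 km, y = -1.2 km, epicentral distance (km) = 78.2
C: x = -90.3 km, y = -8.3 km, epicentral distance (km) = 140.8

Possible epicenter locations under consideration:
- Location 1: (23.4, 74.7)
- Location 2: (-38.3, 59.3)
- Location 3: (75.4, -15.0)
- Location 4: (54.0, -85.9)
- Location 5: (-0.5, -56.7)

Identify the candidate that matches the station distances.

Location 1

For each candidate, compare |candidate − station| to the reported distance:
Location 1: residuals A 0.0, B 0.1, C 0.0 → max 0.1 km
Location 2: residuals A 63.0, B 22.2, C 55.5 → max 63.0 km
Location 3: residuals A 57.6, B 41.9, C 25.0 → max 57.6 km
Location 4: residuals A 79.8, B 7.4, C 23.0 → max 79.8 km
Location 5: residuals A 22.4, B 8.4, C 38.8 → max 38.8 km
Only Location 1 has all residuals ≈ 0.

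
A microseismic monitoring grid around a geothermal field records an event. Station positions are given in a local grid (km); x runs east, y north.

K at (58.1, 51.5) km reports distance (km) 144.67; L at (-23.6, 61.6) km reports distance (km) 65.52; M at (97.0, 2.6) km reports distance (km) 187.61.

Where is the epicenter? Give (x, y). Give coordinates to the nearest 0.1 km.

-86.3 km east, 42.6 km north

Circle about each station: (x − 58.1)² + (y − 51.5)² = 144.67²; (x + 23.6)² + (y − 61.6)² = 65.52²; (x − 97.0)² + (y − 2.6)² = 187.61².
Subtracting pairs of circle equations eliminates x²+y² and gives linear equations (the radical axes):
-163.4 x + 20.2 y = 14960.20
77.8 x − 97.8 y = -10880.20
Solving the 2×2 system: x ≈ -86.3, y ≈ 42.6 km.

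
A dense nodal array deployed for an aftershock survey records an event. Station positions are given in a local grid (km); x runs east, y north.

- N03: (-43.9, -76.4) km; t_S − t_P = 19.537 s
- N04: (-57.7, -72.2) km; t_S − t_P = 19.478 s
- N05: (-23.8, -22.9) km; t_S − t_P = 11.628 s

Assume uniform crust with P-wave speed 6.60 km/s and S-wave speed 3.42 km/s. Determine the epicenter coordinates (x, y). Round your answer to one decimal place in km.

Distance from S−P lag: d = Δt · v_P v_S / (v_P − v_S) = Δt · (6.60·3.42)/(6.60−3.42) ≈ 7.0981·Δt.
So d_N03 = 138.68, d_N04 = 138.26, d_N05 = 82.54 km.
Circle about each station: (x + 43.9)² + (y + 76.4)² = 138.68²; (x + 57.7)² + (y + 72.2)² = 138.26²; (x + 23.8)² + (y + 22.9)² = 82.54².
Subtracting the N03 equation from the N04 and N05 equations removes the quadratic terms:
-27.6 x + 8.4 y = 894.27
40.2 x + 107.0 y = 5745.97
Solving the 2×2 system: x ≈ -14.4, y ≈ 59.1 km.

x ≈ -14.4 km, y ≈ 59.1 km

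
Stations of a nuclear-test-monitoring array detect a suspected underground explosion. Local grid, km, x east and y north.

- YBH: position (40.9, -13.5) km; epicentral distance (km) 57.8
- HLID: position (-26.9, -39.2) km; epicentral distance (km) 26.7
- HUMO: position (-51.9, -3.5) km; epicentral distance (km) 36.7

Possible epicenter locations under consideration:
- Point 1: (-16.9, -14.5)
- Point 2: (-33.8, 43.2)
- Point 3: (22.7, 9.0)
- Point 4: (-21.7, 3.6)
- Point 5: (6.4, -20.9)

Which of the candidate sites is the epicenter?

Point 1

For each candidate, compare |candidate − station| to the reported distance:
Point 1: residuals YBH 0.0, HLID 0.1, HUMO 0.0 → max 0.1 km
Point 2: residuals YBH 36.0, HLID 56.0, HUMO 13.4 → max 56.0 km
Point 3: residuals YBH 28.9, HLID 42.5, HUMO 38.9 → max 42.5 km
Point 4: residuals YBH 7.1, HLID 16.4, HUMO 5.7 → max 16.4 km
Point 5: residuals YBH 22.5, HLID 11.3, HUMO 24.1 → max 24.1 km
Only Point 1 has all residuals ≈ 0.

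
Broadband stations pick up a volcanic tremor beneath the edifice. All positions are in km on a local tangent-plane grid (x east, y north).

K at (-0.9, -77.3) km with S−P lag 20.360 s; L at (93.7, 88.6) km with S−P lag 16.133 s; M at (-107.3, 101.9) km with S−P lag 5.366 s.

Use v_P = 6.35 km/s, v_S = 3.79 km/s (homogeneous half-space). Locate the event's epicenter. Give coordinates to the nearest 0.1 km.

-57.0 km east, 105.7 km north

Distance from S−P lag: d = Δt · v_P v_S / (v_P − v_S) = Δt · (6.35·3.79)/(6.35−3.79) ≈ 9.4010·Δt.
So d_K = 191.40, d_L = 151.67, d_M = 50.45 km.
Circle about each station: (x + 0.9)² + (y + 77.3)² = 191.40²; (x − 93.7)² + (y − 88.6)² = 151.67²; (x + 107.3)² + (y − 101.9)² = 50.45².
Subtracting pairs of circle equations eliminates x²+y² and gives linear equations (the radical axes):
189.2 x + 331.8 y = 24283.72
-212.8 x + 358.4 y = 50009.56
Solving the 2×2 system: x ≈ -57.0, y ≈ 105.7 km.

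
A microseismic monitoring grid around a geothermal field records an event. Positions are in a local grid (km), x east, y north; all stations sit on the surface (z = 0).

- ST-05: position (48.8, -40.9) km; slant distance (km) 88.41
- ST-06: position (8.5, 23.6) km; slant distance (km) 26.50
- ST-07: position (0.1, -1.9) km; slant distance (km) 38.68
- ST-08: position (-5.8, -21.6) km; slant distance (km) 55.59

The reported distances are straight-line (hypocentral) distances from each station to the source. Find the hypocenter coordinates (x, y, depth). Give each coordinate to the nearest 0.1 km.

(-0.8, 28.1, 24.4)

Each station gives a sphere (x−x_i)² + (y−y_i)² + z² = d_i² (stations at z=0).
Subtracting the ST-05 sphere from ST-06 and ST-07: z² cancels, leaving linear equations in x and y:
-80.6 x + 129.0 y = 3689.04
-97.4 x + 78.0 y = 2269.56
Solving: x ≈ -0.801, y ≈ 28.097 km (keep extra digits for the depth step; rounded: -0.8, 28.1).
Then from the ST-05 sphere: z² = 88.41² − (x − 48.8)² − (y + 40.9)² with x = -0.801, y = 28.097, so z ≈ 24.403 ≈ 24.4 km.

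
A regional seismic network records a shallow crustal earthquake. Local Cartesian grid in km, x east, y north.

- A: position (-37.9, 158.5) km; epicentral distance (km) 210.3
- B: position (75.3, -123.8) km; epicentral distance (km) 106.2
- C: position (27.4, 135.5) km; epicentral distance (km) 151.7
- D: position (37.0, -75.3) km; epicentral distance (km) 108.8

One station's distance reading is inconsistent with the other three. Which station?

Solve using three stations at a time. Using A, C, D (subtract circle equations pairwise → linear system) gives (x, y) ≈ (107.9, 7.0).
Distances from that point to each station vs reported:
  A: calculated 210.2 vs reported 210.3 → residual 0.1 km
  B: calculated 134.8 vs reported 106.2 → residual 28.6 km
  C: calculated 151.6 vs reported 151.7 → residual 0.1 km
  D: calculated 108.6 vs reported 108.8 → residual 0.2 km
A, C, D are mutually consistent (residuals ≈ 0); B is off by 28.6 km.

B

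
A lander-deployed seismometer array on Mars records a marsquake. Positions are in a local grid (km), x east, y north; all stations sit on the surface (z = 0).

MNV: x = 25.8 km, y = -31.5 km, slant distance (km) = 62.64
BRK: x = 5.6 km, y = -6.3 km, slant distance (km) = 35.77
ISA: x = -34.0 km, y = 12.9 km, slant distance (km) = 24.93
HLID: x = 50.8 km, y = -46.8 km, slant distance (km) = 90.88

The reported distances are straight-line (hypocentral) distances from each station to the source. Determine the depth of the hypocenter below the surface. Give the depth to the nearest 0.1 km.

Each station gives a sphere (x−x_i)² + (y−y_i)² + z² = d_i² (stations at z=0).
Subtracting the MNV sphere from BRK and ISA: z² cancels, leaving linear equations in x and y:
-40.4 x + 50.4 y = 1057.44
-119.6 x + 88.8 y = 2966.78
Solving: x ≈ -22.794, y ≈ 2.709 km (keep extra digits for the depth step; rounded: -22.8, 2.7).
Then from the MNV sphere: z² = 62.64² − (x − 25.8)² − (y + 31.5)² with x = -22.794, y = 2.709, so z ≈ 19.802 ≈ 19.8 km.

19.8 km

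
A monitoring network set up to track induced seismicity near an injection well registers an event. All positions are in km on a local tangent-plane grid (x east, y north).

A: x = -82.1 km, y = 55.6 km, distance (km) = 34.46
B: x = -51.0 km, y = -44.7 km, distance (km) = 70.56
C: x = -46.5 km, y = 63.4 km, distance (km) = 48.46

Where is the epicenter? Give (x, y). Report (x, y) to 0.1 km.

-72.5 km east, 22.5 km north

Circle about each station: (x + 82.1)² + (y − 55.6)² = 34.46²; (x + 51.0)² + (y + 44.7)² = 70.56²; (x + 46.5)² + (y − 63.4)² = 48.46².
Subtracting pairs of circle equations eliminates x²+y² and gives linear equations (the radical axes):
62.2 x − 200.6 y = -9023.90
71.2 x + 15.6 y = -4810.84
Solving the 2×2 system: x ≈ -72.5, y ≈ 22.5 km.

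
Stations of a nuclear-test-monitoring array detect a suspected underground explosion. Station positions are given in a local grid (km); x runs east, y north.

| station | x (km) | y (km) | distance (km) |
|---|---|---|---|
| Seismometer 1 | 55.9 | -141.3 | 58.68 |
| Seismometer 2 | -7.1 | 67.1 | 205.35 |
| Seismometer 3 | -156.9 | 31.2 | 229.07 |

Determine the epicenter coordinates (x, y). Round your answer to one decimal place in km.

Circle about each station: (x − 55.9)² + (y + 141.3)² = 58.68²; (x + 7.1)² + (y − 67.1)² = 205.35²; (x + 156.9)² + (y − 31.2)² = 229.07².
Subtracting the Seismometer 1 equation from the Seismometer 2 and Seismometer 3 equations removes the quadratic terms:
-126.0 x + 416.8 y = -57262.96
-425.6 x + 345.0 y = -46529.17
Solving the 2×2 system: x ≈ -2.7, y ≈ -138.2 km.

x ≈ -2.7 km, y ≈ -138.2 km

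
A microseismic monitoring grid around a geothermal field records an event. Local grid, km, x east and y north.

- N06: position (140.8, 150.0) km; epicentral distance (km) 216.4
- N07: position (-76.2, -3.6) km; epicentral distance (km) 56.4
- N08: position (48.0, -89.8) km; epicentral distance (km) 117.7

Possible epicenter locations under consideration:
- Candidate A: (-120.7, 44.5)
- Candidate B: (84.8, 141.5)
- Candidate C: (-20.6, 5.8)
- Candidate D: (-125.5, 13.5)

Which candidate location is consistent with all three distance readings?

Candidate C

For each candidate, compare |candidate − station| to the reported distance:
Candidate A: residuals N06 65.6, N07 9.1, N08 97.9 → max 97.9 km
Candidate B: residuals N06 159.8, N07 160.3, N08 116.5 → max 160.3 km
Candidate C: residuals N06 0.0, N07 0.0, N08 0.0 → max 0.0 km
Candidate D: residuals N06 82.8, N07 4.2, N08 84.2 → max 84.2 km
Only Candidate C has all residuals ≈ 0.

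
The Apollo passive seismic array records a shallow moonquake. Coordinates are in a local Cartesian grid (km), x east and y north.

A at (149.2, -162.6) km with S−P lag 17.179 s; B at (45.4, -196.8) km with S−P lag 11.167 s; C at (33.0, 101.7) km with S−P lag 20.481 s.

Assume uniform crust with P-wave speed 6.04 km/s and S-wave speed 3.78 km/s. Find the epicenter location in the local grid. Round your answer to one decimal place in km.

Distance from S−P lag: d = Δt · v_P v_S / (v_P − v_S) = Δt · (6.04·3.78)/(6.04−3.78) ≈ 10.1023·Δt.
So d_A = 173.55, d_B = 112.81, d_C = 206.91 km.
Circle about each station: (x − 149.2)² + (y + 162.6)² = 173.55²; (x − 45.4)² + (y + 196.8)² = 112.81²; (x − 33.0)² + (y − 101.7)² = 206.91².
Subtracting pairs of circle equations eliminates x²+y² and gives linear equations (the radical axes):
-207.6 x − 68.4 y = 9485.51
-232.4 x + 528.6 y = -49959.66
Solving the 2×2 system: x ≈ -12.7, y ≈ -100.1 km.

(-12.7, -100.1)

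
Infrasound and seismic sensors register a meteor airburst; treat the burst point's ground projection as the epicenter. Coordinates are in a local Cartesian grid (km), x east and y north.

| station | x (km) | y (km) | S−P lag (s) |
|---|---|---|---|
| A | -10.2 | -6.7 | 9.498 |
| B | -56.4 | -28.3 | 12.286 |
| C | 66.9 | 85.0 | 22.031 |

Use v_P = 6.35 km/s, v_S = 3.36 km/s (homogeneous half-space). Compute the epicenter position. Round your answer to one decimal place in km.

22.8 km east, -65.9 km north

Distance from S−P lag: d = Δt · v_P v_S / (v_P − v_S) = Δt · (6.35·3.36)/(6.35−3.36) ≈ 7.1358·Δt.
So d_A = 67.78, d_B = 87.67, d_C = 157.21 km.
Circle about each station: (x + 10.2)² + (y + 6.7)² = 67.78²; (x + 56.4)² + (y + 28.3)² = 87.67²; (x − 66.9)² + (y − 85.0)² = 157.21².
Subtracting pairs of circle equations eliminates x²+y² and gives linear equations (the radical axes):
-92.4 x − 43.2 y = 741.02
154.2 x + 183.4 y = -8569.18
Solving the 2×2 system: x ≈ 22.8, y ≈ -65.9 km.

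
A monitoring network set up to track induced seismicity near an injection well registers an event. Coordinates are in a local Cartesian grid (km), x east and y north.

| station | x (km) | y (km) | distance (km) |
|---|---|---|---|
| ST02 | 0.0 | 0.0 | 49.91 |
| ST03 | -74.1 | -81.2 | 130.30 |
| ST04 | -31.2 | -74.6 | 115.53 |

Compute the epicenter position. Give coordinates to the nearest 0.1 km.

x ≈ -28.6 km, y ≈ 40.9 km

Circle about each station: x² + y² = 49.91²; (x + 74.1)² + (y + 81.2)² = 130.30²; (x + 31.2)² + (y + 74.6)² = 115.53².
Subtracting the ST02 equation from the ST03 and ST04 equations removes the quadratic terms:
-148.2 x − 162.4 y = -2402.83
-62.4 x − 149.2 y = -4317.57
Solving the 2×2 system: x ≈ -28.6, y ≈ 40.9 km.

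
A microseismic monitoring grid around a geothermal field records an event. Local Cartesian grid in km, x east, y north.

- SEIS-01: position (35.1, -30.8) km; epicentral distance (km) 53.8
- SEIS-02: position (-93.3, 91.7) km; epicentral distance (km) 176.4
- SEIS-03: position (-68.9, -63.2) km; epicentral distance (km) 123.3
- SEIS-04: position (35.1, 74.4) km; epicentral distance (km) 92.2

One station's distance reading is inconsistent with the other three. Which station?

SEIS-01

Solve using three stations at a time. Using SEIS-02, SEIS-03, SEIS-04 (subtract circle equations pairwise → linear system) gives (x, y) ≈ (45.5, -17.2).
Distances from that point to each station vs reported:
  SEIS-01: calculated 17.1 vs reported 53.8 → residual 36.7 km
  SEIS-02: calculated 176.4 vs reported 176.4 → residual 0.0 km
  SEIS-03: calculated 123.3 vs reported 123.3 → residual 0.0 km
  SEIS-04: calculated 92.2 vs reported 92.2 → residual 0.0 km
SEIS-02, SEIS-03, SEIS-04 are mutually consistent (residuals ≈ 0); SEIS-01 is off by 36.7 km.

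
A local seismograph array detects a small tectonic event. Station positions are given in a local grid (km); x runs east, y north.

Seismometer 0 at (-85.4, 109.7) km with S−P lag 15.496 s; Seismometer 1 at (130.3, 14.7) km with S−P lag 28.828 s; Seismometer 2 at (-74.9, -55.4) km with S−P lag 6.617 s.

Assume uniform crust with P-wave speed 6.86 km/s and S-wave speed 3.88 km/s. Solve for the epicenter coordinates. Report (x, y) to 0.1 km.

Distance from S−P lag: d = Δt · v_P v_S / (v_P − v_S) = Δt · (6.86·3.88)/(6.86−3.88) ≈ 8.9318·Δt.
So d_Seismometer 0 = 138.41, d_Seismometer 1 = 257.49, d_Seismometer 2 = 59.10 km.
Circle about each station: (x + 85.4)² + (y − 109.7)² = 138.41²; (x − 130.3)² + (y − 14.7)² = 257.49²; (x + 74.9)² + (y + 55.4)² = 59.10².
Subtracting the Seismometer 0 equation from the Seismometer 1 and Seismometer 2 equations removes the quadratic terms:
431.4 x − 190.0 y = -49276.84
21.0 x − 330.2 y = 5016.44
Solving the 2×2 system: x ≈ -124.4, y ≈ -23.1 km.

x ≈ -124.4 km, y ≈ -23.1 km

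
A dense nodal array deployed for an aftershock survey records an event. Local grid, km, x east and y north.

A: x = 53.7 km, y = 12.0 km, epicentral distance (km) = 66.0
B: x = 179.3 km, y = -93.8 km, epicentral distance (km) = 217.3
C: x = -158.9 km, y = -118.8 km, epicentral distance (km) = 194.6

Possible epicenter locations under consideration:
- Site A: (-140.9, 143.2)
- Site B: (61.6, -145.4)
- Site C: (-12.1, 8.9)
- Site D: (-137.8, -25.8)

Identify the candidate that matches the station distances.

Site C

For each candidate, compare |candidate − station| to the reported distance:
Site A: residuals A 168.7, B 181.1, C 68.0 → max 181.1 km
Site B: residuals A 91.6, B 88.8, C 27.5 → max 91.6 km
Site C: residuals A 0.1, B 0.1, C 0.0 → max 0.1 km
Site D: residuals A 129.2, B 107.0, C 99.2 → max 129.2 km
Only Site C has all residuals ≈ 0.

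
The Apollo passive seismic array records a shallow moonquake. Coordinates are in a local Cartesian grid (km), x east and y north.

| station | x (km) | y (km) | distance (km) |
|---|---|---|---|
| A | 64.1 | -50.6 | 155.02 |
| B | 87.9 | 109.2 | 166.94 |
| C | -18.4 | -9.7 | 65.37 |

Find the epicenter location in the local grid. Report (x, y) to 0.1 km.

Circle about each station: (x − 64.1)² + (y + 50.6)² = 155.02²; (x − 87.9)² + (y − 109.2)² = 166.94²; (x + 18.4)² + (y + 9.7)² = 65.37².
Subtracting pairs of circle equations eliminates x²+y² and gives linear equations (the radical axes):
47.6 x + 319.6 y = 9144.12
-165.0 x + 81.8 y = 13521.44
Solving the 2×2 system: x ≈ -63.1, y ≈ 38.0 km.

x ≈ -63.1 km, y ≈ 38.0 km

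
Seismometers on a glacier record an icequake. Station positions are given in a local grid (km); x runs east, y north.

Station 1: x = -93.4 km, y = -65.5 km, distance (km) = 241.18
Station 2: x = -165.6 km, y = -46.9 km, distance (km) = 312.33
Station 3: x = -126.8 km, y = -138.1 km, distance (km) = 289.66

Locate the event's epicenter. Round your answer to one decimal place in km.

146.7 km east, -42.7 km north

Circle about each station: (x + 93.4)² + (y + 65.5)² = 241.18²; (x + 165.6)² + (y + 46.9)² = 312.33²; (x + 126.8)² + (y + 138.1)² = 289.66².
Subtracting pairs of circle equations eliminates x²+y² and gives linear equations (the radical axes):
-144.4 x + 37.2 y = -22773.08
-66.8 x − 145.2 y = -3599.08
Solving the 2×2 system: x ≈ 146.7, y ≈ -42.7 km.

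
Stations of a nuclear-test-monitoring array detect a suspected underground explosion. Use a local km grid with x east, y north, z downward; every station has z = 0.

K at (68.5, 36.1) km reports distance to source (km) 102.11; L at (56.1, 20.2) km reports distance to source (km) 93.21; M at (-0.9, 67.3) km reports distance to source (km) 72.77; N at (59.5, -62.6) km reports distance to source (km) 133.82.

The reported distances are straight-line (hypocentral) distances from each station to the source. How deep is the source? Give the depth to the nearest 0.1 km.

Each station gives a sphere (x−x_i)² + (y−y_i)² + z² = d_i² (stations at z=0).
Subtracting the K sphere from L and M: z² cancels, leaving linear equations in x and y:
-24.8 x − 31.8 y = -701.86
-138.8 x + 62.4 y = 3665.62
Solving: x ≈ -12.207, y ≈ 31.591 km (keep extra digits for the depth step; rounded: -12.2, 31.6).
Then from the K sphere: z² = 102.11² − (x − 68.5)² − (y − 36.1)² with x = -12.207, y = 31.591, so z ≈ 62.390 ≈ 62.4 km.

z ≈ 62.4 km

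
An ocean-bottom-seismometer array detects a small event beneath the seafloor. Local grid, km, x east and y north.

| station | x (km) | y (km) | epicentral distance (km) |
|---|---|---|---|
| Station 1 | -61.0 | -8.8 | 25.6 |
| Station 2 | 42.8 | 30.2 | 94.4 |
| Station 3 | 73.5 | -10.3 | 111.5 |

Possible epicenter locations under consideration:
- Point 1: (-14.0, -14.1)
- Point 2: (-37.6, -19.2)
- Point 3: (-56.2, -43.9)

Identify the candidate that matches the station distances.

Point 2

For each candidate, compare |candidate − station| to the reported distance:
Point 1: residuals Station 1 21.7, Station 2 22.4, Station 3 23.9 → max 23.9 km
Point 2: residuals Station 1 0.0, Station 2 0.0, Station 3 0.0 → max 0.0 km
Point 3: residuals Station 1 9.8, Station 2 29.3, Station 3 22.5 → max 29.3 km
Only Point 2 has all residuals ≈ 0.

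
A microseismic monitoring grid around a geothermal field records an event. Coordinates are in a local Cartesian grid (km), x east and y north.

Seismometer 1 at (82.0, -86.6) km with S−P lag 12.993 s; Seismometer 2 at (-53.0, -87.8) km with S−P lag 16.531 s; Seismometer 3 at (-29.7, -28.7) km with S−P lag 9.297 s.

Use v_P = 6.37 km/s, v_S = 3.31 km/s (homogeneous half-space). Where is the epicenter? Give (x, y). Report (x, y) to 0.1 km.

Distance from S−P lag: d = Δt · v_P v_S / (v_P − v_S) = Δt · (6.37·3.31)/(6.37−3.31) ≈ 6.8904·Δt.
So d_Seismometer 1 = 89.53, d_Seismometer 2 = 113.91, d_Seismometer 3 = 64.06 km.
Circle about each station: (x − 82.0)² + (y + 86.6)² = 89.53²; (x + 53.0)² + (y + 87.8)² = 113.91²; (x + 29.7)² + (y + 28.7)² = 64.06².
Subtracting pairs of circle equations eliminates x²+y² and gives linear equations (the radical axes):
-270.0 x − 2.4 y = -8665.59
-223.4 x + 115.8 y = -8605.84
Solving the 2×2 system: x ≈ 32.2, y ≈ -12.2 km.
Check against Seismometer 1 (with the unrounded x, y): √((x − 82.0)²+(y + 86.6)²) = 89.53 ≈ 89.53 km. ✓

(32.2, -12.2)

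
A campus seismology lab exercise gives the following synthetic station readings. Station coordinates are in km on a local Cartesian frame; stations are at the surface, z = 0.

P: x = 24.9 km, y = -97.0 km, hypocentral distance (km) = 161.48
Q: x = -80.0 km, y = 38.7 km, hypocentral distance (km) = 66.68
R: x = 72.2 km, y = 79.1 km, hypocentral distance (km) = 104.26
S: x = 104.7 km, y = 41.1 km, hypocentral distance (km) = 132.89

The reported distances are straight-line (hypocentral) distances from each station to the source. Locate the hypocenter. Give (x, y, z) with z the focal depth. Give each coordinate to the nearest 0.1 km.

(-23.6, 53.6, 32.3)

Each station gives a sphere (x−x_i)² + (y−y_i)² + z² = d_i² (stations at z=0).
Subtracting the P sphere from Q and R: z² cancels, leaving linear equations in x and y:
-209.8 x + 271.4 y = 19498.25
94.6 x + 352.2 y = 16646.28
Solving: x ≈ -23.597, y ≈ 53.602 km (keep extra digits for the depth step; rounded: -23.6, 53.6).
Then from the P sphere: z² = 161.48² − (x − 24.9)² − (y + 97.0)² with x = -23.597, y = 53.602, so z ≈ 32.293 ≈ 32.3 km.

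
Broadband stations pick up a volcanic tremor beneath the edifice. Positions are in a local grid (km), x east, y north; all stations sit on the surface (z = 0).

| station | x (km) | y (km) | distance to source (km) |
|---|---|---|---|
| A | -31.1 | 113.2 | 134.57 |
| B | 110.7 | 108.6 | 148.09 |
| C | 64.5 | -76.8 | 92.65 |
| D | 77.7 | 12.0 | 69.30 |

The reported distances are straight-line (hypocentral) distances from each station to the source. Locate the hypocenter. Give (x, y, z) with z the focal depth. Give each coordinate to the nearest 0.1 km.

Each station gives a sphere (x−x_i)² + (y−y_i)² + z² = d_i² (stations at z=0).
Subtracting the A sphere from B and C: z² cancels, leaving linear equations in x and y:
283.6 x − 9.2 y = 6445.44
191.2 x − 380.0 y = 5802.10
Solving: x ≈ 22.601, y ≈ -3.897 km (keep extra digits for the depth step; rounded: 22.6, -3.9).
Then from the A sphere: z² = 134.57² − (x + 31.1)² − (y − 113.2)² with x = 22.601, y = -3.897, so z ≈ 38.905 ≈ 38.9 km.

(22.6, -3.9, 38.9)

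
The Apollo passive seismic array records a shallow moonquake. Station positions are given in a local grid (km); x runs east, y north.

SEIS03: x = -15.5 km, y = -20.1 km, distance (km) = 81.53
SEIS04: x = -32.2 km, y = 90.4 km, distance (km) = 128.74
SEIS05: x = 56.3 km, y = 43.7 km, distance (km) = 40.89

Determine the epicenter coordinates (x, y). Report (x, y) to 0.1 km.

62.6 km east, 3.3 km north

Circle about each station: (x + 15.5)² + (y + 20.1)² = 81.53²; (x + 32.2)² + (y − 90.4)² = 128.74²; (x − 56.3)² + (y − 43.7)² = 40.89².
Subtracting the SEIS03 equation from the SEIS04 and SEIS05 equations removes the quadratic terms:
-33.4 x + 221.0 y = -1362.11
143.6 x + 127.6 y = 9410.27
Solving the 2×2 system: x ≈ 62.6, y ≈ 3.3 km.
Check against SEIS03 (with the unrounded x, y): √((x + 15.5)²+(y + 20.1)²) = 81.53 ≈ 81.53 km. ✓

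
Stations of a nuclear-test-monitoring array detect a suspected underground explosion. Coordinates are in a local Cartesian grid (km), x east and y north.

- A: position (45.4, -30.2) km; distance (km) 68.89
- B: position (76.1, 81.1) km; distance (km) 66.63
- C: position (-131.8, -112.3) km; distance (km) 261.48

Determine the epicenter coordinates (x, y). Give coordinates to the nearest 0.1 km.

x ≈ 95.3 km, y ≈ 17.3 km

Circle about each station: (x − 45.4)² + (y + 30.2)² = 68.89²; (x − 76.1)² + (y − 81.1)² = 66.63²; (x + 131.8)² + (y + 112.3)² = 261.48².
Subtracting pairs of circle equations eliminates x²+y² and gives linear equations (the radical axes):
61.4 x + 222.6 y = 9701.50
-354.4 x − 164.2 y = -36616.63
Solving the 2×2 system: x ≈ 95.3, y ≈ 17.3 km.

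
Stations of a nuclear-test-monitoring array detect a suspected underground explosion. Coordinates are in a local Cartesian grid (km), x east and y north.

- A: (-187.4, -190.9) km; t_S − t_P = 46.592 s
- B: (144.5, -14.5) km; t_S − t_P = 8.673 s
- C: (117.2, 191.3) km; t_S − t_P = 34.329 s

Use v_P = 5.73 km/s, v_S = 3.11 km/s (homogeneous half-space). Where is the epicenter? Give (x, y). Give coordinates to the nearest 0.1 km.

(91.7, -40.8)

Distance from S−P lag: d = Δt · v_P v_S / (v_P − v_S) = Δt · (5.73·3.11)/(5.73−3.11) ≈ 6.8016·Δt.
So d_A = 316.90, d_B = 58.99, d_C = 233.49 km.
Circle about each station: (x + 187.4)² + (y + 190.9)² = 316.90²; (x − 144.5)² + (y + 14.5)² = 58.99²; (x − 117.2)² + (y − 191.3)² = 233.49².
Subtracting the A equation from the B and C equations removes the quadratic terms:
663.8 x + 352.8 y = 46474.72
609.2 x + 764.4 y = 24677.99
Solving the 2×2 system: x ≈ 91.7, y ≈ -40.8 km.
Check against A (with the unrounded x, y): √((x + 187.4)²+(y + 190.9)²) = 316.90 ≈ 316.90 km. ✓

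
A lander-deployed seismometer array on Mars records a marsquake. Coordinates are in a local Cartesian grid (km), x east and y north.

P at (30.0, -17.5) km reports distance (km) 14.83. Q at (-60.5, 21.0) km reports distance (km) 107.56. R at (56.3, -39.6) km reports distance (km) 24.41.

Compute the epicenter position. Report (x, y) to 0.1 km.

x ≈ 33.1 km, y ≈ -32.0 km

Circle about each station: (x − 30.0)² + (y + 17.5)² = 14.83²; (x + 60.5)² + (y − 21.0)² = 107.56²; (x − 56.3)² + (y + 39.6)² = 24.41².
Subtracting pairs of circle equations eliminates x²+y² and gives linear equations (the radical axes):
-181.0 x + 77.0 y = -8454.22
52.6 x − 44.2 y = 3155.68
Solving the 2×2 system: x ≈ 33.1, y ≈ -32.0 km.
Check against P (with the unrounded x, y): √((x − 30.0)²+(y + 17.5)²) = 14.85 ≈ 14.83 km. ✓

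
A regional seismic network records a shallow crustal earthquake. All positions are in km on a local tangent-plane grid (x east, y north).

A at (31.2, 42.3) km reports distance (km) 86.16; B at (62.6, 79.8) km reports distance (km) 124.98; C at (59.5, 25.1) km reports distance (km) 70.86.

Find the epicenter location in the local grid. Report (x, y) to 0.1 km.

(41.0, -43.3)

Circle about each station: (x − 31.2)² + (y − 42.3)² = 86.16²; (x − 62.6)² + (y − 79.8)² = 124.98²; (x − 59.5)² + (y − 25.1)² = 70.86².
Subtracting the A equation from the B and C equations removes the quadratic terms:
62.8 x + 75.0 y = -672.38
56.6 x − 34.4 y = 3809.94
Solving the 2×2 system: x ≈ 41.0, y ≈ -43.3 km.
Check against A (with the unrounded x, y): √((x − 31.2)²+(y − 42.3)²) = 86.15 ≈ 86.16 km. ✓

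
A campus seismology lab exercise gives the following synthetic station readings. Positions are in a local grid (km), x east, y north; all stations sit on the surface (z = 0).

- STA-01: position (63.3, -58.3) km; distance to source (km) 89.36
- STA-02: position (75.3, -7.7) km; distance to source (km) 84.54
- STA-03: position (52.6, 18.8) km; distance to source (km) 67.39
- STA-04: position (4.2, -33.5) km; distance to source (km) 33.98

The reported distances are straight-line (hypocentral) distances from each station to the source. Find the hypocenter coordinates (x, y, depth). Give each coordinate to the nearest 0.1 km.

Each station gives a sphere (x−x_i)² + (y−y_i)² + z² = d_i² (stations at z=0).
Subtracting the STA-01 sphere from STA-02 and STA-03: z² cancels, leaving linear equations in x and y:
24.0 x + 101.2 y = -838.20
-21.4 x + 154.2 y = -841.78
Solving: x ≈ -7.511, y ≈ -6.501 km (keep extra digits for the depth step; rounded: -7.5, -6.5).
Then from the STA-01 sphere: z² = 89.36² − (x − 63.3)² − (y + 58.3)² with x = -7.511, y = -6.501, so z ≈ 16.967 ≈ 17.0 km.
Check against STA-04 (with the unrounded solution): distance 33.97 ≈ 33.98 km. ✓

x ≈ -7.5 km, y ≈ -6.5 km, depth ≈ 17.0 km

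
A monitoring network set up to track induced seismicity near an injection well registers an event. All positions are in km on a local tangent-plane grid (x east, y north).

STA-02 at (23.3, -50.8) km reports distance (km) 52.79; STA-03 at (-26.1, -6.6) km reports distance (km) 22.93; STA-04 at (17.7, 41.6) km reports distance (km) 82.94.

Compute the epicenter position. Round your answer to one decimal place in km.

Circle about each station: (x − 23.3)² + (y + 50.8)² = 52.79²; (x + 26.1)² + (y + 6.6)² = 22.93²; (x − 17.7)² + (y − 41.6)² = 82.94².
Subtracting the STA-02 equation from the STA-03 and STA-04 equations removes the quadratic terms:
-98.8 x + 88.4 y = -137.76
-11.2 x + 184.8 y = -5171.94
Solving the 2×2 system: x ≈ -25.0, y ≈ -29.5 km.

(-25.0, -29.5)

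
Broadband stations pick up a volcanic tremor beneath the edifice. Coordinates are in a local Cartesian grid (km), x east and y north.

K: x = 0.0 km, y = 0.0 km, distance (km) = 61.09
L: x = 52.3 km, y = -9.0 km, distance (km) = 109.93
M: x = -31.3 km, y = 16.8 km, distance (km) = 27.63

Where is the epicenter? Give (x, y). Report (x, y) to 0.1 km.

x ≈ -46.0 km, y ≈ 40.2 km

Circle about each station: x² + y² = 61.09²; (x − 52.3)² + (y + 9.0)² = 109.93²; (x + 31.3)² + (y − 16.8)² = 27.63².
Subtracting pairs of circle equations eliminates x²+y² and gives linear equations (the radical axes):
104.6 x − 18.0 y = -5536.33
-62.6 x + 33.6 y = 4230.50
Solving the 2×2 system: x ≈ -46.0, y ≈ 40.2 km.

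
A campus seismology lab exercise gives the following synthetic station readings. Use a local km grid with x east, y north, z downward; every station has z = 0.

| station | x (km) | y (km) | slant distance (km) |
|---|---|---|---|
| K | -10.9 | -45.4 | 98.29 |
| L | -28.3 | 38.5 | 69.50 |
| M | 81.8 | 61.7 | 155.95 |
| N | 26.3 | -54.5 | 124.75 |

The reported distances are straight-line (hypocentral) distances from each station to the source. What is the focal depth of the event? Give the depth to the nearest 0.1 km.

depth ≈ 60.8 km

Each station gives a sphere (x−x_i)² + (y−y_i)² + z² = d_i² (stations at z=0).
Subtracting the K sphere from L and M: z² cancels, leaving linear equations in x and y:
-34.8 x + 167.8 y = 4933.84
185.4 x + 214.2 y = -6341.32
Solving: x ≈ -54.997, y ≈ 17.997 km (keep extra digits for the depth step; rounded: -55.0, 18.0).
Then from the K sphere: z² = 98.29² − (x + 10.9)² − (y + 45.4)² with x = -54.997, y = 17.997, so z ≈ 60.805 ≈ 60.8 km.
Check against N (with the unrounded solution): distance 124.75 ≈ 124.75 km. ✓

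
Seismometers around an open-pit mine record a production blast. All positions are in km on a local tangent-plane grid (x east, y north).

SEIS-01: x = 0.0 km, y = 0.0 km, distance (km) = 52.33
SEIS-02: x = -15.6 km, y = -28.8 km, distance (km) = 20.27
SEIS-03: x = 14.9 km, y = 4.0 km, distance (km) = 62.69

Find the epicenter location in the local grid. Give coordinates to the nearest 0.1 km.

Circle about each station: x² + y² = 52.33²; (x + 15.6)² + (y + 28.8)² = 20.27²; (x − 14.9)² + (y − 4.0)² = 62.69².
Subtracting the SEIS-01 equation from the SEIS-02 and SEIS-03 equations removes the quadratic terms:
-31.2 x − 57.6 y = 3400.36
29.8 x + 8.0 y = -953.60
Solving the 2×2 system: x ≈ -18.9, y ≈ -48.8 km.
Check against SEIS-01 (with the unrounded x, y): √(x²+y²) = 52.33 ≈ 52.33 km. ✓

(-18.9, -48.8)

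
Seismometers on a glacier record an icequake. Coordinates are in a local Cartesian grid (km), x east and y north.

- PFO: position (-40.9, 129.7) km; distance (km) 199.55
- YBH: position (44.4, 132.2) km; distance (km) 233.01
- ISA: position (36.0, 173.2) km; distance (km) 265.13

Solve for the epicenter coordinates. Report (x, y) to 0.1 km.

x ≈ -77.3 km, y ≈ -66.5 km

Circle about each station: (x + 40.9)² + (y − 129.7)² = 199.55²; (x − 44.4)² + (y − 132.2)² = 233.01²; (x − 36.0)² + (y − 173.2)² = 265.13².
Subtracting the PFO equation from the YBH and ISA equations removes the quadratic terms:
170.6 x + 5.0 y = -13520.16
153.8 x + 87.0 y = -17674.37
Solving the 2×2 system: x ≈ -77.3, y ≈ -66.5 km.
Check against PFO (with the unrounded x, y): √((x + 40.9)²+(y − 129.7)²) = 199.55 ≈ 199.55 km. ✓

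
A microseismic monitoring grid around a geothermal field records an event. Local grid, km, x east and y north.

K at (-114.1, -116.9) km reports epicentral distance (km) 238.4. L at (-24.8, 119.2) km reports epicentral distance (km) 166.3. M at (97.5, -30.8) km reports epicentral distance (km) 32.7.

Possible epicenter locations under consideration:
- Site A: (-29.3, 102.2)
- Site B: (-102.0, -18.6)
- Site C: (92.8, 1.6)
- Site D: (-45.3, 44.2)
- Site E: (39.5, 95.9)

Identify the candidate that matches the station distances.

Site C

For each candidate, compare |candidate − station| to the reported distance:
Site A: residuals K 3.5, L 148.7, M 151.1 → max 151.1 km
Site B: residuals K 139.4, L 8.3, M 167.2 → max 167.2 km
Site C: residuals K 0.0, L 0.0, M 0.0 → max 0.0 km
Site D: residuals K 63.2, L 88.5, M 128.6 → max 128.6 km
Site E: residuals K 24.0, L 97.9, M 106.6 → max 106.6 km
Only Site C has all residuals ≈ 0.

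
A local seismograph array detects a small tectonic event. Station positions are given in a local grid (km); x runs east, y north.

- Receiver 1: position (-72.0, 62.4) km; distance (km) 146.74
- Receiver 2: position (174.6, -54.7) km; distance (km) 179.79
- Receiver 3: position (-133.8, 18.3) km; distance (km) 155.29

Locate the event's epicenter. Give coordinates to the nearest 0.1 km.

Circle about each station: (x + 72.0)² + (y − 62.4)² = 146.74²; (x − 174.6)² + (y + 54.7)² = 179.79²; (x + 133.8)² + (y − 18.3)² = 155.29².
Subtracting the Receiver 1 equation from the Receiver 2 and Receiver 3 equations removes the quadratic terms:
493.2 x − 234.2 y = 13607.67
-123.6 x − 88.2 y = 6577.21
Solving the 2×2 system: x ≈ -4.7, y ≈ -68.0 km.
Check against Receiver 1 (with the unrounded x, y): √((x + 72.0)²+(y − 62.4)²) = 146.74 ≈ 146.74 km. ✓

-4.7 km east, -68.0 km north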